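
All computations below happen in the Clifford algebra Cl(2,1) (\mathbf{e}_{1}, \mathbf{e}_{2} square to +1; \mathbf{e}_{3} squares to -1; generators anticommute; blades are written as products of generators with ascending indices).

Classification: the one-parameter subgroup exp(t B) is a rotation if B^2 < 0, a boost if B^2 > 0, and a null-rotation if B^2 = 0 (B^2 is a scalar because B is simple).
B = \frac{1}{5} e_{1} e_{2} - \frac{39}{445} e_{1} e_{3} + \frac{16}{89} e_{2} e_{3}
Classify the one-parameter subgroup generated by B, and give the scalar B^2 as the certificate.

B^2 term by term: the squares give (\frac{1}{5})^2*(e_{1} e_{2})^2 + (-\frac{39}{445})^2*(e_{1} e_{3})^2 + (\frac{16}{89})^2*(e_{2} e_{3})^2 = \frac{1}{25}*(-1) + \frac{1521}{198025}*(+1) + \frac{256}{7921}*(+1) = 0 (each basis 2-blade squares to minus the product of its generators' squares); cross terms between blades sharing an index anticommute and cancel. So B^2 = 0.
Answer: null-rotation, certificate B^2 = 0. Why this suffices: the scalar 0 survives any versor conjugation, so its sign alone determines the class however B is presented.


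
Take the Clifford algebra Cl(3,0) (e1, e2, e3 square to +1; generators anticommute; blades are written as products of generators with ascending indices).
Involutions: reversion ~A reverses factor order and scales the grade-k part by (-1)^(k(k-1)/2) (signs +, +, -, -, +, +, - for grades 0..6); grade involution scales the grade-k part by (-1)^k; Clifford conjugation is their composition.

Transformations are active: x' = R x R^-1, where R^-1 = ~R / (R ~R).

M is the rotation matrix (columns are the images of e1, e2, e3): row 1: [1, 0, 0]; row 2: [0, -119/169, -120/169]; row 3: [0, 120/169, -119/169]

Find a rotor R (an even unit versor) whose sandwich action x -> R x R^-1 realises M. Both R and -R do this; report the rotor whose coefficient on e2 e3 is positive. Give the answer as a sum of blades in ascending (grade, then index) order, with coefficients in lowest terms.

Method: write R = a + b12*e1 e2 + b13*e1 e3 + b23*e2 e3 with a^2 + b12^2 + b13^2 + b23^2 = 1 (so R^-1 = ~R). Expanding the columns R e_j ~R gives tr M = 4a^2 - 1 and, from the antisymmetric part, M21 - M12 = -4a*b12, M13 - M31 = 4a*b13, M32 - M23 = -4a*b23.
Here tr M = -69/169, so a^2 = (1 + tr M)/4 = 25/169 and a = ±5/13. Taking a = 5/13: M21 - M12 = 0, M13 - M31 = 0, M32 - M23 = 240/169, giving b12 = 0, b13 = 0, b23 = -12/13, i.e. R = 5/13 - 12/13*e2 e3.
Its e2 e3 coefficient is negative, so report the other preimage -R.
Answer: -5/13 + 12/13*e2 e3. Recall the cover is two-to-one: with M of trace -69/169, both preimages act alike, and the stated e2 e3 sign chooses the sheet.


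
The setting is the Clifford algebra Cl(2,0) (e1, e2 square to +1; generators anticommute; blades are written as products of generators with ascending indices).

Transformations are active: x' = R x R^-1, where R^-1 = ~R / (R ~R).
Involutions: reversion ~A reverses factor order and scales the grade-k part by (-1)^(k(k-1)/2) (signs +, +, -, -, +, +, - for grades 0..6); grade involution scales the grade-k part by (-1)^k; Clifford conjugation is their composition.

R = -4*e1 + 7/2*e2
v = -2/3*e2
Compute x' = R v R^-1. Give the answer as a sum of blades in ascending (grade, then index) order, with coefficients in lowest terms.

~R = -4*e1 + 7/2*e2, and R ~R = 113/4, so R^-1 = ~R / (113/4).
R v = -7/3 + 8/3*e1 e2
Answer: 224/339*e1 + 10/113*e2


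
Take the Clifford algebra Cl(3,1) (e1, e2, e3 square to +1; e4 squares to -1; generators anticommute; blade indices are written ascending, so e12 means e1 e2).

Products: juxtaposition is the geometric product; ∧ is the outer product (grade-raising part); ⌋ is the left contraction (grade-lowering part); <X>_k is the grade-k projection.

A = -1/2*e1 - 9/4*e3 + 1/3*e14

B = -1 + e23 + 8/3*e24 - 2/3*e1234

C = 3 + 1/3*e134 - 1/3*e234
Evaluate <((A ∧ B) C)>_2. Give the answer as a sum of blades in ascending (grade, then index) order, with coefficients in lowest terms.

step 1: 1/2*e1 + 9/4*e3 - 1/3*e14 - 1/2*e123 - 4/3*e124 + 6*e234 + 1/3*e1234
step 2: -2 + 25/18*e1 - 1/9*e2 + 247/36*e3 - 2*e12 - 4/9*e13 - 23/12*e14 - 4/9*e23 + 7/12*e24 + 1/6*e34 - 29/18*e123 - 4*e124 + 18*e234 + 5/6*e1234
step 3: -2*e12 - 4/9*e13 - 23/12*e14 - 4/9*e23 + 7/12*e24 + 1/6*e34
Answer: -2*e12 - 4/9*e13 - 23/12*e14 - 4/9*e23 + 7/12*e24 + 1/6*e34


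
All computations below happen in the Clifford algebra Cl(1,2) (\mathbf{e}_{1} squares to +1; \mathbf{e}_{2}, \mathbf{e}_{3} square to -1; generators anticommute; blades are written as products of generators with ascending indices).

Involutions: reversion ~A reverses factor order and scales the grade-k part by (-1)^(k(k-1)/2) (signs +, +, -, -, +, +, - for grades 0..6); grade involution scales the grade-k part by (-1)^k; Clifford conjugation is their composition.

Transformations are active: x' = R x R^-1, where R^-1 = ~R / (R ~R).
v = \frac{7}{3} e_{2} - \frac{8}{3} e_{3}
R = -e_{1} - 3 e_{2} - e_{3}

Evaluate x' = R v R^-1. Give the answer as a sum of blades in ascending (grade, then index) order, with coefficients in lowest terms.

~R = -e_{1} - 3 e_{2} - e_{3}, and R ~R = -9, so R^-1 = ~R / (-9).
R v = \frac{13}{3} - \frac{7}{3} e_{1} e_{2} + \frac{8}{3} e_{1} e_{3} + \frac{31}{3} e_{2} e_{3}
Answer: \frac{26}{27} e_{1} + \frac{5}{9} e_{2} + \frac{98}{27} e_{3}


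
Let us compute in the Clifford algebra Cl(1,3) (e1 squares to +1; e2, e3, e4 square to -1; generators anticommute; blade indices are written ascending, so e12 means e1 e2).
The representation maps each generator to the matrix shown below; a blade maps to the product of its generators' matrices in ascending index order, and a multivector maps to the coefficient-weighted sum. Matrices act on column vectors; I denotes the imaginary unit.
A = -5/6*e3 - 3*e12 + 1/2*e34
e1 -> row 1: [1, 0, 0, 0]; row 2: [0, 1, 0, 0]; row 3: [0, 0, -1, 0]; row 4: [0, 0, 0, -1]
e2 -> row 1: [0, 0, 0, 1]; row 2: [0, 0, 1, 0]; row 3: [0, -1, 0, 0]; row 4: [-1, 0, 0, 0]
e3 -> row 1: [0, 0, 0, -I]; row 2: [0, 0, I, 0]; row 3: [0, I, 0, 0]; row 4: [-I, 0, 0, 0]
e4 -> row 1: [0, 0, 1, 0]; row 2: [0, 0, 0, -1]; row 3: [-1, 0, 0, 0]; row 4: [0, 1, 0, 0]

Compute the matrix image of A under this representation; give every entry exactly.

Bivector images (products of the table entries): rho(e12) = rho(e1)rho(e2) = row 1: [0, 0, 0, 1]; row 2: [0, 0, 1, 0]; row 3: [0, 1, 0, 0]; row 4: [1, 0, 0, 0]; rho(e34) = rho(e3)rho(e4) = row 1: [0, -I, 0, 0]; row 2: [-I, 0, 0, 0]; row 3: [0, 0, 0, -I]; row 4: [0, 0, -I, 0].
M = (-5/6)*rho(e3) + (-3)*rho(e12) + (1/2)*rho(e34), summed entrywise:
Answer: row 1: [0, -I/2, 0, -3 + 5*I/6]; row 2: [-I/2, 0, -3 - 5*I/6, 0]; row 3: [0, -3 - 5*I/6, 0, -I/2]; row 4: [-3 + 5*I/6, 0, -I/2, 0]


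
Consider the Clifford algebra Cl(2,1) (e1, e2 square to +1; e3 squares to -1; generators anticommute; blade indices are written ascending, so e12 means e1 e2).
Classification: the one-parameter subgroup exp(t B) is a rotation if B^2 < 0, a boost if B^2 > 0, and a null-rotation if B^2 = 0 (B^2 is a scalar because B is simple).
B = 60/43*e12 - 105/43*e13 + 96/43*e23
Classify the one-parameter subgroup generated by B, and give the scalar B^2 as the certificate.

B^2 term by term: the squares give (60/43)^2*(e12)^2 + (-105/43)^2*(e13)^2 + (96/43)^2*(e23)^2 = 3600/1849*(-1) + 11025/1849*(+1) + 9216/1849*(+1) = 9 (each basis 2-blade squares to minus the product of its generators' squares); cross terms between blades sharing an index anticommute and cancel. So B^2 = 9.
Answer: boost, certificate B^2 = 9. Why this suffices: the scalar 9 survives any versor conjugation, so its sign alone determines the class however B is presented.


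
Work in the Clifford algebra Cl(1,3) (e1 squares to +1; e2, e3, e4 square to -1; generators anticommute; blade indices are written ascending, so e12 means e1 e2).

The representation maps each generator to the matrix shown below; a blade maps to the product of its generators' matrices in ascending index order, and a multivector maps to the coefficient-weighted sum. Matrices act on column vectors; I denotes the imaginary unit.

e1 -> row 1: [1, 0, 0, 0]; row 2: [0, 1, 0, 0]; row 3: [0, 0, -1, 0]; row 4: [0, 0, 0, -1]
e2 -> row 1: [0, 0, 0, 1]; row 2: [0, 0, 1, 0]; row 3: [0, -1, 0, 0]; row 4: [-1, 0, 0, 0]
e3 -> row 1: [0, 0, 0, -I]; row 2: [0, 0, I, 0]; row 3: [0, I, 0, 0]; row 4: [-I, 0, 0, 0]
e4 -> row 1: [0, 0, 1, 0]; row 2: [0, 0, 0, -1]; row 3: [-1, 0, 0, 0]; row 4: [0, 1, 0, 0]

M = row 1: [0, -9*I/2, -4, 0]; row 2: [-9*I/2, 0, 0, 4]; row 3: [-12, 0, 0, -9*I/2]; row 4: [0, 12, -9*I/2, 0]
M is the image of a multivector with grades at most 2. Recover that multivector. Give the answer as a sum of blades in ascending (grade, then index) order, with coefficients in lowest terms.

Method: the blade images are trace-orthogonal — tr(rho(e_A) rho(e_B)^-1) = 4 if A = B and 0 otherwise — and rho(e_A)^-1 = (e_A)^2 * rho(e_A) with (e_A)^2 = +1 or -1, so the coefficient of e_A in the preimage is (e_A)^2 * tr(M rho(e_A))/4.
Nonzero projections over blades of grade <= 2: e4: (e4)^2 = -1, tr(M rho(e4)) = -16, coefficient 4; e14: (e14)^2 = +1, tr(M rho(e14)) = -32, coefficient -8; e34: (e34)^2 = -1, tr(M rho(e34)) = -18, coefficient 9/2. Every other blade of grade <= 2 projects to 0.
Answer: 4*e4 - 8*e14 + 9/2*e34


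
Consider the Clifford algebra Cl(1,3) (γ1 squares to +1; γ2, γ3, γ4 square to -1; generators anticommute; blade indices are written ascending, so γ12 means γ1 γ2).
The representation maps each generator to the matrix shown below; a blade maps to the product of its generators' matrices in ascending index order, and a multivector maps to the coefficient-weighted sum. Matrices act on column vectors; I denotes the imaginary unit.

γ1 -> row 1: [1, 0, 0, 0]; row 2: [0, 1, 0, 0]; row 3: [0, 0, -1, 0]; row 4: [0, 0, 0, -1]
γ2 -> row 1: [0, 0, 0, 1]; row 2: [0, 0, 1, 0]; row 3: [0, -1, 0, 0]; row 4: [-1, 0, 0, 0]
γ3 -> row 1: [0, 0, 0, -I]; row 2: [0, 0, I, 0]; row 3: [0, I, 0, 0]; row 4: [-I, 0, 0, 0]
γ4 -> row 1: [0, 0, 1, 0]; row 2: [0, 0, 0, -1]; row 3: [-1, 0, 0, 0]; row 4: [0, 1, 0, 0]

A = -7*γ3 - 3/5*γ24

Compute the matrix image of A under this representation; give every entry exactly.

Bivector images (products of the table entries): rho(γ24) = rho(γ2)rho(γ4) = row 1: [0, 1, 0, 0]; row 2: [-1, 0, 0, 0]; row 3: [0, 0, 0, 1]; row 4: [0, 0, -1, 0].
M = (-7)*rho(γ3) + (-3/5)*rho(γ24), summed entrywise:
Answer: row 1: [0, -3/5, 0, 7*I]; row 2: [3/5, 0, -7*I, 0]; row 3: [0, -7*I, 0, -3/5]; row 4: [7*I, 0, 3/5, 0]


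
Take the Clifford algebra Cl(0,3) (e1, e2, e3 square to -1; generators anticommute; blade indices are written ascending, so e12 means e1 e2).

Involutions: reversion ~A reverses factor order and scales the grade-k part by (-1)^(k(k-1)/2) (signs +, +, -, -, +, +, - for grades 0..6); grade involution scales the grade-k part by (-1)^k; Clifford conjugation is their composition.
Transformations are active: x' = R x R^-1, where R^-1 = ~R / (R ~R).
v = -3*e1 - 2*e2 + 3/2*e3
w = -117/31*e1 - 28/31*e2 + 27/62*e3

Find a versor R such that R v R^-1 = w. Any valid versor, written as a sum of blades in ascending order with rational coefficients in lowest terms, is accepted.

Sketch: the shared square -61/4 makes R = v + w = -210/31*e1 - 90/31*e2 + 60/31*e3 the natural versor; its sandwich fixes that direction, negates (v - w)/2, and sends v to w.
Answer: -210/31*e1 - 90/31*e2 + 60/31*e3


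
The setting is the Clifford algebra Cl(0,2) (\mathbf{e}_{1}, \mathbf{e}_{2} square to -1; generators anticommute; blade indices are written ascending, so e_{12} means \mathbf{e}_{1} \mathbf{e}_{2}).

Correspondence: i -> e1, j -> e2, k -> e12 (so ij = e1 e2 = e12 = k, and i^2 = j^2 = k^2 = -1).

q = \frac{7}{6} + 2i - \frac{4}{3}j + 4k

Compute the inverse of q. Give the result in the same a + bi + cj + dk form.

In blades: q = \frac{7}{6} + 2 e_{1} - \frac{4}{3} e_{2} + 4 e_{12}.
With qbar = \frac{7}{6} - 2 e_{1} + \frac{4}{3} e_{2} - 4 e_{12} (scalar fixed, mapped units negated), q qbar = \frac{833}{36} (the sum of squared coefficients), so q^-1 = qbar / (\frac{833}{36}) = \frac{6}{119} - \frac{72}{833} e_{1} + \frac{48}{833} e_{2} - \frac{144}{833} e_{12}; translating back:
Answer: \frac{6}{119} - \frac{72}{833}i + \frac{48}{833}j - \frac{144}{833}k


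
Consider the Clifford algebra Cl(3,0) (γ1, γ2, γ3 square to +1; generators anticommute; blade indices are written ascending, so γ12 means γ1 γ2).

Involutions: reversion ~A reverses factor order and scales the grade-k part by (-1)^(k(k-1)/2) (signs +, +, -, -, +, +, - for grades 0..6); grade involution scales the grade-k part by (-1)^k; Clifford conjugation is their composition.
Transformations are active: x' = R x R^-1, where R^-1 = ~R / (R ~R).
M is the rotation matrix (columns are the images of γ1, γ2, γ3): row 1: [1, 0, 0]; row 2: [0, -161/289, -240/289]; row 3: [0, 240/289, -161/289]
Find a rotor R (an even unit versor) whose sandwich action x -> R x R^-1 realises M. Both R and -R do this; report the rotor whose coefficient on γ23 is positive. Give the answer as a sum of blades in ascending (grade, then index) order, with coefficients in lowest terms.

Method: write R = a + b12*γ12 + b13*γ13 + b23*γ23 with a^2 + b12^2 + b13^2 + b23^2 = 1 (so R^-1 = ~R). Expanding the columns R e_j ~R gives tr M = 4a^2 - 1 and, from the antisymmetric part, M21 - M12 = -4a*b12, M13 - M31 = 4a*b13, M32 - M23 = -4a*b23.
Here tr M = -33/289, so a^2 = (1 + tr M)/4 = 64/289 and a = ±8/17. Taking a = 8/17: M21 - M12 = 0, M13 - M31 = 0, M32 - M23 = 480/289, giving b12 = 0, b13 = 0, b23 = -15/17, i.e. R = 8/17 - 15/17*γ23.
Its γ23 coefficient is negative, so report the other preimage -R.
Answer: -8/17 + 15/17*γ23. Why the constraint matters: R and -R act identically through the sandwich — M has trace -33/289 either way — so only the sign condition on γ23 picks one of the two preimages.


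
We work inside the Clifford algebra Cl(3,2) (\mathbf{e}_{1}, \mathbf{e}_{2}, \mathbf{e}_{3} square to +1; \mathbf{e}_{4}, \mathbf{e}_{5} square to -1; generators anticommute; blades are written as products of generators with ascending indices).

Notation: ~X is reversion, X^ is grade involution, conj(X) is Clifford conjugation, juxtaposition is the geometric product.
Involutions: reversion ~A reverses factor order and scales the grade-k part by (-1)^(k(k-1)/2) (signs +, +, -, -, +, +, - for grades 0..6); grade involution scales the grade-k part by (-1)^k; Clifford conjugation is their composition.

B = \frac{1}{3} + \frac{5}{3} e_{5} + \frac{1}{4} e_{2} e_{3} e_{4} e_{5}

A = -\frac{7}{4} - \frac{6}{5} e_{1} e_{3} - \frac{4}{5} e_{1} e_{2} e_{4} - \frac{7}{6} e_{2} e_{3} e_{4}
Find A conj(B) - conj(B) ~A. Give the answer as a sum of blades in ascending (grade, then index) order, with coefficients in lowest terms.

first term: -\frac{7}{12} + \frac{21}{8} e_{5} - \frac{2}{5} e_{1} e_{3} - \frac{4}{15} e_{1} e_{2} e_{4} + \frac{11}{5} e_{1} e_{3} e_{5} - \frac{7}{18} e_{2} e_{3} e_{4} + \frac{49}{30} e_{1} e_{2} e_{4} e_{5} + \frac{217}{144} e_{2} e_{3} e_{4} e_{5}
second term: -\frac{7}{12} + \frac{21}{8} e_{5} + \frac{2}{5} e_{1} e_{3} + \frac{4}{15} e_{1} e_{2} e_{4} - \frac{11}{5} e_{1} e_{3} e_{5} + \frac{7}{18} e_{2} e_{3} e_{4} + \frac{49}{30} e_{1} e_{2} e_{4} e_{5} + \frac{217}{144} e_{2} e_{3} e_{4} e_{5}
Answer: -\frac{4}{5} e_{1} e_{3} - \frac{8}{15} e_{1} e_{2} e_{4} + \frac{22}{5} e_{1} e_{3} e_{5} - \frac{7}{9} e_{2} e_{3} e_{4}


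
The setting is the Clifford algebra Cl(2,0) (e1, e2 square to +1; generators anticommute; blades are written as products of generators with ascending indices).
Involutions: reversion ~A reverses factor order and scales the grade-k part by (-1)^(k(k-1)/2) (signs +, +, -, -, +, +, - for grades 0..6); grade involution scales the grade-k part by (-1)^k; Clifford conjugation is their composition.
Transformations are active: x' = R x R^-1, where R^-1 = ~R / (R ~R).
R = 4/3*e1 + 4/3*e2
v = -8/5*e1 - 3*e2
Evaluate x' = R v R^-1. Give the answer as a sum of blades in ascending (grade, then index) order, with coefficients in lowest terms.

~R = 4/3*e1 + 4/3*e2, and R ~R = 32/9, so R^-1 = ~R / (32/9).
R v = -92/15 - 28/15*e1 e2
Answer: -3*e1 - 8/5*e2


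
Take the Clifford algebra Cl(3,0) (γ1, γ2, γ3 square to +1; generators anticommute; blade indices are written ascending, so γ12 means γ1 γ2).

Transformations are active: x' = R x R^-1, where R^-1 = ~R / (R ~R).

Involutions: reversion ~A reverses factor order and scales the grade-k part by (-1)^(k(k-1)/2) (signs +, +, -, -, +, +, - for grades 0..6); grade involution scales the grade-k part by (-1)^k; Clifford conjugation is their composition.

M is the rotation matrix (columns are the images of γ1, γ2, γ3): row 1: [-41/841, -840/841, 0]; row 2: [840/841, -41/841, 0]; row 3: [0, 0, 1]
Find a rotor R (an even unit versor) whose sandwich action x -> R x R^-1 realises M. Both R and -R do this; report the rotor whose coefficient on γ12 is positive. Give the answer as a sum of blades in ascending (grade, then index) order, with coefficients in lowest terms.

Method: write R = a + b12*γ12 + b13*γ13 + b23*γ23 with a^2 + b12^2 + b13^2 + b23^2 = 1 (so R^-1 = ~R). Expanding the columns R e_j ~R gives tr M = 4a^2 - 1 and, from the antisymmetric part, M21 - M12 = -4a*b12, M13 - M31 = 4a*b13, M32 - M23 = -4a*b23.
Here tr M = 759/841, so a^2 = (1 + tr M)/4 = 400/841 and a = ±20/29. Taking a = 20/29: M21 - M12 = 1680/841, M13 - M31 = 0, M32 - M23 = 0, giving b12 = -21/29, b13 = 0, b23 = 0, i.e. R = 20/29 - 21/29*γ12.
Its γ12 coefficient is negative, so report the other preimage -R.
Answer: -20/29 + 21/29*γ12. Key observation: the double cover Spin(3) -> SO(3) sends R and -R to the same matrix (trace 759/841 here), so the stated sign of the γ12 coefficient is what selects one sheet.


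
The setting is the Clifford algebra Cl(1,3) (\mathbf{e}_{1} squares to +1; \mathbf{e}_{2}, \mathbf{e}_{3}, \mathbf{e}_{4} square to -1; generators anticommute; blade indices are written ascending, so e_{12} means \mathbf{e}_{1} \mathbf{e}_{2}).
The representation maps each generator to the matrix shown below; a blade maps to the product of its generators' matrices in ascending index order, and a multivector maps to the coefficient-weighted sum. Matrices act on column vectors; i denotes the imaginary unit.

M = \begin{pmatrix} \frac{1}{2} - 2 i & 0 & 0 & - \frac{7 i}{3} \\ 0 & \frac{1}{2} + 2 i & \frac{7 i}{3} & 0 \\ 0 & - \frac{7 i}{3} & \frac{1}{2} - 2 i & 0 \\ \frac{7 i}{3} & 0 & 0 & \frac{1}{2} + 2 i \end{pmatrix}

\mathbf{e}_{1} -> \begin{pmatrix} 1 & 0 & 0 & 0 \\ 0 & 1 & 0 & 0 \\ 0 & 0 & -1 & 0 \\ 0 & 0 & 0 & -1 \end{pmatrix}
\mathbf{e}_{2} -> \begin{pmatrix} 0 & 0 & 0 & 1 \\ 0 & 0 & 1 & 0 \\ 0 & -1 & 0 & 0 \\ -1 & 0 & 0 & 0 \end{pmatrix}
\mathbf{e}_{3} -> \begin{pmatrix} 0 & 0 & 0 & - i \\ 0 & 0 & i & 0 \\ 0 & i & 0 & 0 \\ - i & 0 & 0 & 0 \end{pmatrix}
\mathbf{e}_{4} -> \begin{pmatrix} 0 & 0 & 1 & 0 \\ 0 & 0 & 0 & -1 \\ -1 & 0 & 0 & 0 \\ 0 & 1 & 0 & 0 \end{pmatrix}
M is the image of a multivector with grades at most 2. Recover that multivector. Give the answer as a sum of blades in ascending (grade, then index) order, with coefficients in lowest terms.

Method: the blade images are trace-orthogonal — tr(rho(e_A) rho(e_B)^-1) = 4 if A = B and 0 otherwise — and rho(e_A)^-1 = (e_A)^2 * rho(e_A) with (e_A)^2 = +1 or -1, so the coefficient of e_A in the preimage is (e_A)^2 * tr(M rho(e_A))/4.
Nonzero projections over blades of grade <= 2: 1: (1)^2 = +1, tr(M 1) = 2, coefficient \frac{1}{2}; e_{13}: (e_{13})^2 = +1, tr(M rho(e_{13})) = \frac{28}{3}, coefficient \frac{7}{3}; e_{23}: (e_{23})^2 = -1, tr(M rho(e_{23})) = -8, coefficient 2. Every other blade of grade <= 2 projects to 0.
Answer: \frac{1}{2} + \frac{7}{3} e_{13} + 2 e_{23}


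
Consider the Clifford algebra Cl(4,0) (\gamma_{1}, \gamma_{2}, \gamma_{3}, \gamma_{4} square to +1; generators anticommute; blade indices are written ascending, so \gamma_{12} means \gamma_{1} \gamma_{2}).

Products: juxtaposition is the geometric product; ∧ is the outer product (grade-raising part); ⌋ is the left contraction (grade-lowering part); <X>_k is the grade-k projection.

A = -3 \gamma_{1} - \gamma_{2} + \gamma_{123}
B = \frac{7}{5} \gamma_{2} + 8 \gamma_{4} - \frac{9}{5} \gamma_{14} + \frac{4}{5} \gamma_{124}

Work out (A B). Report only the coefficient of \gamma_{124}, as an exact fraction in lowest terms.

step 1: -\frac{7}{5} + \frac{27}{5} \gamma_{4} - \frac{21}{5} \gamma_{12} - \frac{7}{5} \gamma_{13} - \frac{116}{5} \gamma_{14} - \frac{52}{5} \gamma_{24} - \frac{4}{5} \gamma_{34} - \frac{9}{5} \gamma_{124} - \frac{9}{5} \gamma_{234} + 8 \gamma_{1234}
Answer: -\frac{9}{5}


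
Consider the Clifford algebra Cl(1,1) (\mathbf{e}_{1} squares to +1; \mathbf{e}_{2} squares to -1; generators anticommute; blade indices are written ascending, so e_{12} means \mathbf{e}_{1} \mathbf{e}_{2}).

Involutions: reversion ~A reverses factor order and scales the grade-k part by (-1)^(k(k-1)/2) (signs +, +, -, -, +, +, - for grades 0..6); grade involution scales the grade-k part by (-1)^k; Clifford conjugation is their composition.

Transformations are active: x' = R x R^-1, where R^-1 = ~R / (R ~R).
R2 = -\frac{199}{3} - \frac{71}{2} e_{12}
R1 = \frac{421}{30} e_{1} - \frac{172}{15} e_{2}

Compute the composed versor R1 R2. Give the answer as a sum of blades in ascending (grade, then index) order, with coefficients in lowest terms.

Distribute over the terms of R1 (each basis-blade product reordered to ascending indices, repeated generators contracted through their squares):
(\frac{421}{30} e_{1}) R2 = -\frac{83779}{90} e_{1} - \frac{29891}{60} e_{2}
(-\frac{172}{15} e_{2}) R2 = \frac{6106}{15} e_{1} + \frac{34228}{45} e_{2}
Summing the partial products and collecting blades:
Answer: -\frac{47143}{90} e_{1} + \frac{47239}{180} e_{2}


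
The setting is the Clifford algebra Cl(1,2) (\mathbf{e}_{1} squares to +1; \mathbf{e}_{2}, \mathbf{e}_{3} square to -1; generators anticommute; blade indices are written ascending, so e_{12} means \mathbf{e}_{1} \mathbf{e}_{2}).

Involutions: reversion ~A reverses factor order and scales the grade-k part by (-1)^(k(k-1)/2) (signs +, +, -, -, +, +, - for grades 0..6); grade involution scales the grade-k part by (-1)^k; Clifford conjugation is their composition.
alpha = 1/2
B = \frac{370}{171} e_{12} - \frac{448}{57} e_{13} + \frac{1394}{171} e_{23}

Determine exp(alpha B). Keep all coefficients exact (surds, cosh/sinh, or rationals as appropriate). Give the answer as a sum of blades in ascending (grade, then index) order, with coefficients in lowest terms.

B^2 term by term: the squares give (\frac{370}{171})^2*(e_{12})^2 + (-\frac{448}{57})^2*(e_{13})^2 + (\frac{1394}{171})^2*(e_{23})^2 = \frac{136900}{29241}*(+1) + \frac{200704}{3249}*(+1) + \frac{1943236}{29241}*(-1) = 0 (each basis 2-blade squares to minus the product of its generators' squares); cross terms between blades sharing an index anticommute and cancel. So B^2 = 0.
B^2 = 0, hence only two terms survive: exp(alpha B) = 1 + alpha B (parabolic case).
Answer: 1 + \frac{185}{171} e_{12} - \frac{224}{57} e_{13} + \frac{697}{171} e_{23}


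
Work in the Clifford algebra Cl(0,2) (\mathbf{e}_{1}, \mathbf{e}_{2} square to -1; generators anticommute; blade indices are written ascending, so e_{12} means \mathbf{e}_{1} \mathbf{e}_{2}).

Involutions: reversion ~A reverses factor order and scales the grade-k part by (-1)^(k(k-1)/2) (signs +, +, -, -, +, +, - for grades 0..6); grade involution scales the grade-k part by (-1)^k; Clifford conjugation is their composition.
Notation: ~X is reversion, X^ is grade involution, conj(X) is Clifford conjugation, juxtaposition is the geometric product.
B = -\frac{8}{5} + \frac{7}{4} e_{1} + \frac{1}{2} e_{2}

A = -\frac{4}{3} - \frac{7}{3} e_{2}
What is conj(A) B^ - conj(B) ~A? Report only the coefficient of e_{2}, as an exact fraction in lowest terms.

first term: \frac{33}{10} + \frac{7}{3} e_{1} - \frac{46}{15} e_{2} + \frac{49}{12} e_{12}
second term: \frac{29}{30} + \frac{7}{3} e_{1} + \frac{22}{5} e_{2} + \frac{49}{12} e_{12}
Answer: -\frac{112}{15}


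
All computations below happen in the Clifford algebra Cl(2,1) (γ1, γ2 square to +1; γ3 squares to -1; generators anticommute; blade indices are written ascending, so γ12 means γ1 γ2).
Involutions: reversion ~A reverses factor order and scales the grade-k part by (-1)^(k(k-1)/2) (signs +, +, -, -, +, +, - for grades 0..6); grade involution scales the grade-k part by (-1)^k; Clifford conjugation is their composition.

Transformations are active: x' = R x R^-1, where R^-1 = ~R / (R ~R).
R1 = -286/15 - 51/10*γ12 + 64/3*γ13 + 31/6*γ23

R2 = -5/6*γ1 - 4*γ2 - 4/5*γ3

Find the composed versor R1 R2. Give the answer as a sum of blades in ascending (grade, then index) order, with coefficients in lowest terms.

Distribute over the terms of R2 (each basis-blade product reordered to ascending indices, repeated generators contracted through their squares):
R1 (-5/6*γ1) = 143/9*γ1 - 17/4*γ2 + 160/9*γ3 - 155/36*γ123
R1 (-4*γ2) = 102/5*γ1 + 1144/15*γ2 + 62/3*γ3 + 256/3*γ123
R1 (-4/5*γ3) = 256/15*γ1 + 62/15*γ2 + 1144/75*γ3 + 102/25*γ123
Summing the partial products and collecting blades:
Answer: 2401/45*γ1 + 1523/20*γ2 + 12082/225*γ3 + 76597/900*γ123


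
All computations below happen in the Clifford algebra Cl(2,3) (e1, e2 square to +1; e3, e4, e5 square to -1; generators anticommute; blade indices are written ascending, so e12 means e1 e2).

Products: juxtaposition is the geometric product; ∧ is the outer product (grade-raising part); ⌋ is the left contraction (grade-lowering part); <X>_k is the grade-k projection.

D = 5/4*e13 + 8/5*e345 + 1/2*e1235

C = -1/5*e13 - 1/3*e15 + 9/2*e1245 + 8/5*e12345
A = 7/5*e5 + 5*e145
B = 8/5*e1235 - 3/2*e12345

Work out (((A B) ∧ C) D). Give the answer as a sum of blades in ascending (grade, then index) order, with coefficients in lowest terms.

step 1: 15/2*e23 + 56/25*e123 - 8*e234 + 21/10*e1234
step 2: -5/2*e1235 - 8/3*e12345
step 3: -5/4 + 4/3*e4 - 64/15*e12 + 25/8*e25 - 4*e124 + 10/3*e245
Answer: -5/4 + 4/3*e4 - 64/15*e12 + 25/8*e25 - 4*e124 + 10/3*e245


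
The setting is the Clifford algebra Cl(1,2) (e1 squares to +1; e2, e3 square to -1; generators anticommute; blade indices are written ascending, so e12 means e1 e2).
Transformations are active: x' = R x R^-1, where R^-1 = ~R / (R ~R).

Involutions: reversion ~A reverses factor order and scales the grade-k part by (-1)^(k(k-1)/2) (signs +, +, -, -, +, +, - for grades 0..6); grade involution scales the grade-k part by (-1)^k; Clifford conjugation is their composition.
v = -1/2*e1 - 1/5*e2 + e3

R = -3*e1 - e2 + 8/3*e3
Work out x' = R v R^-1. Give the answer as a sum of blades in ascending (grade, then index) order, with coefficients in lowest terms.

~R = -3*e1 - e2 + 8/3*e3, and R ~R = 8/9, so R^-1 = ~R / (8/9).
R v = -41/30 + 1/10*e12 - 5/3*e13 - 7/15*e23
Answer: 389/40*e1 + 131/40*e2 - 46/5*e3


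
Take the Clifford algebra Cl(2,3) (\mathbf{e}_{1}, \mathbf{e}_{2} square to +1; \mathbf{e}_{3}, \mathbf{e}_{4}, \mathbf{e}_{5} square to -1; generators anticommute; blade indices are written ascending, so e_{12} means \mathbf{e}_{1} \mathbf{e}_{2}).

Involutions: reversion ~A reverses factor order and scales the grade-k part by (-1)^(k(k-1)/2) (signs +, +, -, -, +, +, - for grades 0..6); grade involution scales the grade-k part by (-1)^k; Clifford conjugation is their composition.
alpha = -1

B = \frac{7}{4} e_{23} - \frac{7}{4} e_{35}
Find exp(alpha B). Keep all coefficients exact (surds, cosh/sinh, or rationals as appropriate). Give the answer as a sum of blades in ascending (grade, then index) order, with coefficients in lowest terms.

B^2 term by term: the squares give (\frac{7}{4})^2*(e_{23})^2 + (-\frac{7}{4})^2*(e_{35})^2 = \frac{49}{16}*(+1) + \frac{49}{16}*(-1) = 0 (each basis 2-blade squares to minus the product of its generators' squares); cross terms between blades sharing an index anticommute and cancel. So B^2 = 0.
B^2 = 0, so the series truncates immediately: exp(alpha B) = 1 + alpha B (parabolic case).
Answer: 1 - \frac{7}{4} e_{23} + \frac{7}{4} e_{35}


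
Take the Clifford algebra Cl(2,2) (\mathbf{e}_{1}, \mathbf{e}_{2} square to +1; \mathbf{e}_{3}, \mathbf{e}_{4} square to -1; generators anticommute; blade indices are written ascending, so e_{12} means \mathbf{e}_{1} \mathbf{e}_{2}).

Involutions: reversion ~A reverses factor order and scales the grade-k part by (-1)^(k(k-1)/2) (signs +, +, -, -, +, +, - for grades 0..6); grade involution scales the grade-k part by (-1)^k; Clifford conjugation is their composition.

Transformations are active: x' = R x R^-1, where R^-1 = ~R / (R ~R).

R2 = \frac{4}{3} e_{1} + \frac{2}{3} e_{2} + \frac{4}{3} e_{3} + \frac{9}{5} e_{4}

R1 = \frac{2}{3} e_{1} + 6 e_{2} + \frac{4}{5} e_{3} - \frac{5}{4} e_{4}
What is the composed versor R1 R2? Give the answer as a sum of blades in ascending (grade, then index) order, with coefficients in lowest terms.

Distribute over the terms of R1 (each basis-blade product reordered to ascending indices, repeated generators contracted through their squares):
(\frac{2}{3} e_{1}) R2 = \frac{8}{9} + \frac{4}{9} e_{12} + \frac{8}{9} e_{13} + \frac{6}{5} e_{14}
(6 e_{2}) R2 = 4 - 8 e_{12} + 8 e_{23} + \frac{54}{5} e_{24}
(\frac{4}{5} e_{3}) R2 = -\frac{16}{15} - \frac{16}{15} e_{13} - \frac{8}{15} e_{23} + \frac{36}{25} e_{34}
(-\frac{5}{4} e_{4}) R2 = \frac{9}{4} + \frac{5}{3} e_{14} + \frac{5}{6} e_{24} + \frac{5}{3} e_{34}
Summing the partial products and collecting blades:
Answer: \frac{1093}{180} - \frac{68}{9} e_{12} - \frac{8}{45} e_{13} + \frac{43}{15} e_{14} + \frac{112}{15} e_{23} + \frac{349}{30} e_{24} + \frac{233}{75} e_{34}


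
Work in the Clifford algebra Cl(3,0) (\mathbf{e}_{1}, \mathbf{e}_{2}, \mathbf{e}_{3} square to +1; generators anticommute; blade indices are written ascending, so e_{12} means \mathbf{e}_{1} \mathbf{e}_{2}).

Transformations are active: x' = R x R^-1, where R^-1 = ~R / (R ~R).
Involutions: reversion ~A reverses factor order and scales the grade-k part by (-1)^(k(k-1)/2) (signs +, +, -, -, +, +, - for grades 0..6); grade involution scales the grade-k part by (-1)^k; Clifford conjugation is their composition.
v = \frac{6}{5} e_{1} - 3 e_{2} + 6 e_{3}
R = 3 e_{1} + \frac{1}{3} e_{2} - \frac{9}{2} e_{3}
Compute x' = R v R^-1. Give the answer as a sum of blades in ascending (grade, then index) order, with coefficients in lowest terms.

~R = 3 e_{1} + \frac{1}{3} e_{2} - \frac{9}{2} e_{3}, and R ~R = \frac{1057}{36}, so R^-1 = ~R / (\frac{1057}{36}).
R v = -\frac{122}{5} - \frac{47}{5} e_{12} + \frac{117}{5} e_{13} - \frac{23}{2} e_{23}
Answer: -\frac{32694}{5285} e_{1} + \frac{12927}{5285} e_{2} + \frac{7818}{5285} e_{3}


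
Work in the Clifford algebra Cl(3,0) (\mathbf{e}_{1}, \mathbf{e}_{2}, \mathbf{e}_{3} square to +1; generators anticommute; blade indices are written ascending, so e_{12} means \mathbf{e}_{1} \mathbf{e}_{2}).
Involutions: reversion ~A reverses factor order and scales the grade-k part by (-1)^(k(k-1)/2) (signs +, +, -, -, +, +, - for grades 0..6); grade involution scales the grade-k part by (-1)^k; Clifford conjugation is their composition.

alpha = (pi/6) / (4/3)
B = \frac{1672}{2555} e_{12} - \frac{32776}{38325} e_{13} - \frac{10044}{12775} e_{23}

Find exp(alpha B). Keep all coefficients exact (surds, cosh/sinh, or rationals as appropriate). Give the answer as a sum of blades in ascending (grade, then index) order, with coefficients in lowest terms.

B^2 term by term: the squares give (\frac{1672}{2555})^2*(e_{12})^2 + (-\frac{32776}{38325})^2*(e_{13})^2 + (-\frac{10044}{12775})^2*(e_{23})^2 = \frac{2795584}{6528025}*(-1) + \frac{1074266176}{1468805625}*(-1) + \frac{100881936}{163200625}*(-1) = -\frac{16}{9} (each basis 2-blade squares to minus the product of its generators' squares); cross terms between blades sharing an index anticommute and cancel. So B^2 = -\frac{16}{9}.
B^2 = -\frac{16}{9} — the series telescopes trigonometrically here: l = \frac{4}{3}, alpha*l = \frac{\pi}{6}, so exp(alpha B) = cos(\frac{\pi}{6}) + (sin(\frac{\pi}{6})/(\frac{4}{3}))*B = \frac{\sqrt{3}}{2} + (\frac{3}{8})*B.
Answer: \frac{\sqrt{3}}{2} + \frac{627}{2555} e_{12} - \frac{4097}{12775} e_{13} - \frac{7533}{25550} e_{23}


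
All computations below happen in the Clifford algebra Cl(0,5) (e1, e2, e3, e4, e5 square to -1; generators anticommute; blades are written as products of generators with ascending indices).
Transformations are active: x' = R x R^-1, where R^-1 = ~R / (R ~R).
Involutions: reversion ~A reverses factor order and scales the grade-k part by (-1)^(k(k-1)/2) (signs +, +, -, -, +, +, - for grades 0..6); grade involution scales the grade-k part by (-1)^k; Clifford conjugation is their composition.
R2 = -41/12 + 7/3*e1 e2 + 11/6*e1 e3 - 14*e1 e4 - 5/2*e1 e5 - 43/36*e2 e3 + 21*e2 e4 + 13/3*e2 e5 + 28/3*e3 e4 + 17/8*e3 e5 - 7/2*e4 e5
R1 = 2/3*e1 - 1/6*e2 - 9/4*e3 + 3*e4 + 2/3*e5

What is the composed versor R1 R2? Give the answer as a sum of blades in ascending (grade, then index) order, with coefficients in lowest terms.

Distribute over the terms of R1 (each basis-blade product reordered to ascending indices, repeated generators contracted through their squares):
(2/3*e1) R2 = -41/18*e1 - 14/9*e2 - 11/9*e3 + 28/3*e4 + 5/3*e5 - 43/54*e1 e2 e3 + 14*e1 e2 e4 + 26/9*e1 e2 e5 + 56/9*e1 e3 e4 + 17/12*e1 e3 e5 - 7/3*e1 e4 e5
(-1/6*e2) R2 = -7/18*e1 + 41/72*e2 - 43/216*e3 + 7/2*e4 + 13/18*e5 + 11/36*e1 e2 e3 - 7/3*e1 e2 e4 - 5/12*e1 e2 e5 - 14/9*e2 e3 e4 - 17/48*e2 e3 e5 + 7/12*e2 e4 e5
(-9/4*e3) R2 = -33/8*e1 + 43/16*e2 + 123/16*e3 + 21*e4 + 153/32*e5 - 21/4*e1 e2 e3 - 63/2*e1 e3 e4 - 45/8*e1 e3 e5 + 189/4*e2 e3 e4 + 39/4*e2 e3 e5 + 63/8*e3 e4 e5
(3*e4) R2 = -42*e1 + 63*e2 + 28*e3 - 41/4*e4 + 21/2*e5 + 7*e1 e2 e4 + 11/2*e1 e3 e4 + 15/2*e1 e4 e5 - 43/12*e2 e3 e4 - 13*e2 e4 e5 - 51/8*e3 e4 e5
(2/3*e5) R2 = -5/3*e1 + 26/9*e2 + 17/12*e3 - 7/3*e4 - 41/18*e5 + 14/9*e1 e2 e5 + 11/9*e1 e3 e5 - 28/3*e1 e4 e5 - 43/54*e2 e3 e5 + 14*e2 e4 e5 + 56/9*e3 e4 e5
Summing the partial products and collecting blades:
Answer: -1211/24*e1 + 9733/144*e2 + 15415/432*e3 + 85/4*e4 + 4433/288*e5 - 155/27*e1 e2 e3 + 56/3*e1 e2 e4 + 145/36*e1 e2 e5 - 178/9*e1 e3 e4 - 215/72*e1 e3 e5 - 25/6*e1 e4 e5 + 379/9*e2 e3 e4 + 3715/432*e2 e3 e5 + 19/12*e2 e4 e5 + 139/18*e3 e4 e5


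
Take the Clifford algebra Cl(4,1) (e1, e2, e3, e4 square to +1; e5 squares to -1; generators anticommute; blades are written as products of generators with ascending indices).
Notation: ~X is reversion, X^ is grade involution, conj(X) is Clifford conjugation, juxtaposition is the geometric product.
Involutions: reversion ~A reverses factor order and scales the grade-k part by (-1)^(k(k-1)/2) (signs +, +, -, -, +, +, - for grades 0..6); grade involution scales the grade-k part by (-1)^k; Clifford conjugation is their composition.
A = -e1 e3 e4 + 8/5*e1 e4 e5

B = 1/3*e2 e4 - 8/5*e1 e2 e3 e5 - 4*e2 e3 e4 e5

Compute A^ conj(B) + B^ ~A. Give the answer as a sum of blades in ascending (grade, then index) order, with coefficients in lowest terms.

first term: 91/15*e1 e2 e3 + 52/15*e1 e2 e5 - 64/25*e2 e3 e4 + 8/5*e2 e4 e5
second term: 91/15*e1 e2 e3 + 52/15*e1 e2 e5 - 64/25*e2 e3 e4 + 8/5*e2 e4 e5
Answer: 182/15*e1 e2 e3 + 104/15*e1 e2 e5 - 128/25*e2 e3 e4 + 16/5*e2 e4 e5


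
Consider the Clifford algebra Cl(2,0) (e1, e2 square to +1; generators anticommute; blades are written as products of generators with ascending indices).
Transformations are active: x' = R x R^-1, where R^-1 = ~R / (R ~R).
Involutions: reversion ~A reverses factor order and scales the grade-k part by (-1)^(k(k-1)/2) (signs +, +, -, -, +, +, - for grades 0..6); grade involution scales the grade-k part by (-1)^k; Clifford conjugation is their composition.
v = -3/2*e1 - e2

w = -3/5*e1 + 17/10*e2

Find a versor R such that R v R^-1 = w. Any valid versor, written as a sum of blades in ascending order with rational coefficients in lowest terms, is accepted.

Here q(v) = q(w) = 13/4; the classical choice R = v + w = -21/10*e1 + 7/10*e2 then realises v -> w under the sandwich.
Answer: -21/10*e1 + 7/10*e2


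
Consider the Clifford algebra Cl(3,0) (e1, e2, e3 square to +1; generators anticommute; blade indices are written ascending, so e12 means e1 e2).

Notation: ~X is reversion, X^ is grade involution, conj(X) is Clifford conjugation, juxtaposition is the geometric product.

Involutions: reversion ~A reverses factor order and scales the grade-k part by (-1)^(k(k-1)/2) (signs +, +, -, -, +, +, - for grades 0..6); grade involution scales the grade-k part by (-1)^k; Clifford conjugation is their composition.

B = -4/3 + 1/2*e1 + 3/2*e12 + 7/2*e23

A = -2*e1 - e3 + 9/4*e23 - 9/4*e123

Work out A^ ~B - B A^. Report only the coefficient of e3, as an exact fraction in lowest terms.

first term: 71/8 + 125/24*e1 + 1/2*e2 + 49/24*e3 + 23/8*e13 - 15/8*e23 - 83/8*e123
second term: -55/8 - 253/24*e1 + 1/2*e2 - 113/24*e3 + 31/8*e13 - 15/8*e23 + 53/8*e123
Answer: 27/4


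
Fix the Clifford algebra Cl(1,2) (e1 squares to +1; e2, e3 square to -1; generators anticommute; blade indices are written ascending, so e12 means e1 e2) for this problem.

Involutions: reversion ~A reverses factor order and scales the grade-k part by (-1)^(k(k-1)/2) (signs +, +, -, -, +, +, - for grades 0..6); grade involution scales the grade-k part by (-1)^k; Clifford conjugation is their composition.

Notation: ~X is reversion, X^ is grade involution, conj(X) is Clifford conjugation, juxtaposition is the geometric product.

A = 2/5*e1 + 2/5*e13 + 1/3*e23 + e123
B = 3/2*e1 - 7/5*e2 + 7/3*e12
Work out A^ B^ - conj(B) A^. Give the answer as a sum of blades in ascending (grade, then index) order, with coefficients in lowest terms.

first term: 3/5 - 14/15*e2 - 19/15*e3 - 14/25*e12 - 28/45*e13 + 73/30*e23 - 53/50*e123
second term: 3/5 - 14/15*e2 + 19/15*e3 + 14/25*e12 - 28/45*e13 + 73/30*e23 - 53/50*e123
Answer: -38/15*e3 - 28/25*e12


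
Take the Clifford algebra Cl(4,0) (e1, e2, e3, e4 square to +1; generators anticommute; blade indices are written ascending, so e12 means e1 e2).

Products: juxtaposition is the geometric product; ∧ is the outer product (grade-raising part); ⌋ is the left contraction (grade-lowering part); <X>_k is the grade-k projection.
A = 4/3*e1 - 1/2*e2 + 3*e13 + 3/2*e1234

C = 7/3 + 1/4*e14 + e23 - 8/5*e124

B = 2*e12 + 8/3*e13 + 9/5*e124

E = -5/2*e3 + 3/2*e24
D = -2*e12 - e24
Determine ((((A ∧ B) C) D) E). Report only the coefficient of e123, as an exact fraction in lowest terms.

step 1: 4/3*e123
step 2: -4/3*e1 + 32/15*e34 + 28/9*e123 + 1/3*e234
step 3: 8/3*e2 + 53/9*e3 - 32/15*e23 + 4/3*e124 + 34/9*e134 - 64/15*e1234
step 4: -265/18 - 2*e1 + 16/3*e2 + 4*e4 - 32/5*e13 + 85/9*e14 - 20/3*e23 + 16/5*e34 + 17/3*e123 - 32/3*e124 - 53/6*e234 + 10/3*e1234
Answer: 17/3


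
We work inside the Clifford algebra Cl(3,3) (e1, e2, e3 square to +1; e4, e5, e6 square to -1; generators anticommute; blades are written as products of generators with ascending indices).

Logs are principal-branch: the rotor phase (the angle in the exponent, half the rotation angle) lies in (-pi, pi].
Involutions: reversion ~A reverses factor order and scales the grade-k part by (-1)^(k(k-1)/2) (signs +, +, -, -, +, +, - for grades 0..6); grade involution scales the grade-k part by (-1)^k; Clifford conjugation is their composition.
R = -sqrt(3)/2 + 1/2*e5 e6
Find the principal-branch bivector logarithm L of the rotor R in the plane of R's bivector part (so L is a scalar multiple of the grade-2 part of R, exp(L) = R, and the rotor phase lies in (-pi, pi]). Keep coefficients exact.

The scalar part of R is -sqrt(3)/2, so the principal-branch rotor phase is pinned; divide the bivector part by its sine to get the unit plane — L is the phase times that plane.
Concretely: cos(phase) = -sqrt(3)/2 gives phase = ±5*pi/6, and since phase/sin(phase) is even the sign is immaterial: L = (phase/sin(phase)) * <R>_2 = (5*pi/3) * <R>_2.
Answer: 5*pi/6*e5 e6


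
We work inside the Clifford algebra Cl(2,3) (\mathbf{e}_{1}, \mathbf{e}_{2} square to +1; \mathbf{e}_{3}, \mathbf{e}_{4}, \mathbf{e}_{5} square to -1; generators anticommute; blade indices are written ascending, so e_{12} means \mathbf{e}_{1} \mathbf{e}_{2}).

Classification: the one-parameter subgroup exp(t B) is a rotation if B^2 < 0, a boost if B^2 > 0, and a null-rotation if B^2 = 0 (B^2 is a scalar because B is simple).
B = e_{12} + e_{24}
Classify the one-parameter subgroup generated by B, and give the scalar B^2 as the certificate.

B^2 term by term: the squares give (1)^2*(e_{12})^2 + (1)^2*(e_{24})^2 = 1*(-1) + 1*(+1) = 0 (each basis 2-blade squares to minus the product of its generators' squares); cross terms between blades sharing an index anticommute and cancel. So B^2 = 0.
Answer: null-rotation, certificate B^2 = 0. No conjugation can change B^2 = 0; the sign gives the class.
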